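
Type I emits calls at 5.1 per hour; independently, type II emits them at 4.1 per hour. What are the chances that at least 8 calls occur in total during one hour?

Independent Poisson processes superpose: combined rate λ = 5.1 + 4.1 = 9.2 per hour.
So μ = 9.2.
P(N ≥ 8) = 1 − P(N ≤ 7) ≈ 0.6990.

0.6990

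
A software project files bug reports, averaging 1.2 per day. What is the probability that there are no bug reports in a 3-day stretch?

Over the interval, μ = 1.2 × 3 = 3.6 (a 3-day stretch = 3 days).
P(N = 0) = e^(−μ) μ^0/0! = e^(−3.6) · 3.6^0/1 ≈ 0.0273.

0.0273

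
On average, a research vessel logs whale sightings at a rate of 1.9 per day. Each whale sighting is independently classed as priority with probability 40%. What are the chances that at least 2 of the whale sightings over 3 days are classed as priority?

0.6645

Thinning: the whale sightings that are classed as priority themselves form a Poisson process with rate 0.4 × 1.9 = 0.76 per day.
Over the interval, μ = 0.76 × 3 = 2.28 (3 days).
P(N ≥ 2) = 1 − P(N ≤ 1) ≈ 0.6645.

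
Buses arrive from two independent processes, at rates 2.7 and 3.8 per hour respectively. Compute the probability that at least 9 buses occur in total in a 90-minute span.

0.6383

Independent Poisson processes superpose: combined rate λ = 2.7 + 3.8 = 6.5 per hour.
Over the interval, μ = 6.5 × 1.5 = 9.75 (a 90-minute span = 1.5 hours).
P(N ≥ 9) = 1 − P(N ≤ 8) ≈ 0.6383.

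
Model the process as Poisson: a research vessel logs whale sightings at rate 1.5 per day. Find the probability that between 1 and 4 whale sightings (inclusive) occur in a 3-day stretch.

Over the interval, μ = 1.5 × 3 = 4.5 (a 3-day stretch = 3 days).
P(1 ≤ N ≤ 4) = Σ_{j=1}^{4} e^(−4.5) · 4.5^j/j! ≈ 0.5210.

0.5210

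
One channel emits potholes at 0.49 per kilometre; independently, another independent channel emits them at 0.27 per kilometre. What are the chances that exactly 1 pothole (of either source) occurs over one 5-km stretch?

Independent Poisson processes superpose: combined rate λ = 0.49 + 0.27 = 0.76 per kilometre.
Over the interval, μ = 0.76 × 5 = 3.8 (a 5-km stretch = 5 kilometres).
P(N = 1) = e^(−3.8) · 3.8^1/1! ≈ 0.0850.

0.0850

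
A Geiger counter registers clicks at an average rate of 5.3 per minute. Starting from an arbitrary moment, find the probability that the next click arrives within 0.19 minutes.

Inter-arrival times are exponential with rate λ = 5.3 per minute.
P(T ≤ 0.19) = 1 − e^(−λt) = 1 − e^(−5.3 × 0.19) = 1 − e^(−1.007) ≈ 0.6347.

0.6347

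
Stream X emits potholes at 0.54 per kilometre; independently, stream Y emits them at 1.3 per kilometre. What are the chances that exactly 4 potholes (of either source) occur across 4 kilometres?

0.0778

Independent Poisson processes superpose: combined rate λ = 0.54 + 1.3 = 1.84 per kilometre.
Over the interval, μ = 1.84 × 4 = 7.36 (4 kilometres).
P(N = 4) = e^(−7.36) · 7.36^4/4! ≈ 0.0778.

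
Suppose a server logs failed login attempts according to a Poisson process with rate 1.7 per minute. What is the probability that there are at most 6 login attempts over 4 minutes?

Over the interval, μ = 1.7 × 4 = 6.8 (4 minutes).
P(N ≤ 6) = Σ_{j=0}^{6} e^(−μ) μ^j/j! ≈ 0.4799.

0.4799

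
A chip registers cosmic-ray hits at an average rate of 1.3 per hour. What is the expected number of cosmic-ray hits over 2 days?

E[N] = λt = 1.3 × 48 = 62.4 (2 days = 48 hours).

62.4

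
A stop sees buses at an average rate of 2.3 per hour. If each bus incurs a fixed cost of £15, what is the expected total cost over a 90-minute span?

E[N] = 2.3 × 1.5 = 3.45 (a 90-minute span = 1.5 hours); E[cost] = 3.45 × £15 = £51.75.

£51.75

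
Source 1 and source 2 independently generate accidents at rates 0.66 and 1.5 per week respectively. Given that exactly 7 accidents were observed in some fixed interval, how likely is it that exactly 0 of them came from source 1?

0.0779

Given the total, each event is independently from source 1 with probability p = λ_1/(λ_1+λ_2) = 0.66/2.16 ≈ 0.3056.
So K ~ Binomial(7, 0.66/2.16): P(K = 0) = C(7,0) · (0.66/2.16)^0 · (1.5/2.16)^7 ≈ 0.0779.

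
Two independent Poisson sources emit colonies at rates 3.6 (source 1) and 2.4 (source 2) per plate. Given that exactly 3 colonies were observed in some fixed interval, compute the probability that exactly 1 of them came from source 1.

Given the total, each event is independently from source 1 with probability p = λ_1/(λ_1+λ_2) = 3.6/6 = 0.6000.
So K ~ Binomial(3, 3.6/6): P(K = 1) = C(3,1) · (3.6/6)^1 · (2.4/6)^2 ≈ 0.2880.

0.2880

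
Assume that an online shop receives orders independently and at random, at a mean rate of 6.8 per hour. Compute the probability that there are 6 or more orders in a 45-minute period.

Over the interval, μ = 6.8 × 0.75 = 5.1 (a 45-minute period = 0.75 hours).
P(N ≥ 6) = 1 − P(N ≤ 5) = 1 − Σ_{j=0}^{5} e^(−μ) μ^j/j! ≈ 0.4016.

0.4016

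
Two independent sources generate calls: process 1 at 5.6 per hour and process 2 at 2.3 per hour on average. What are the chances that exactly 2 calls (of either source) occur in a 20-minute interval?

0.2491

Independent Poisson processes superpose: combined rate λ = 5.6 + 2.3 = 7.9 per hour.
Over the interval, μ = 7.9 × 1/3 ≈ 2.63333 (a 20-minute interval = 1/3 hours).
P(N = 2) = e^(−2.63333) · 2.63333^2/2! ≈ 0.2491.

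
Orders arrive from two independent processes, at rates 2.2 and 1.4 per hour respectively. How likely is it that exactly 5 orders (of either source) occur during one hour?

Independent Poisson processes superpose: combined rate λ = 2.2 + 1.4 = 3.6 per hour.
So μ = 3.6.
P(N = 5) = e^(−3.6) · 3.6^5/5! ≈ 0.1377.

0.1377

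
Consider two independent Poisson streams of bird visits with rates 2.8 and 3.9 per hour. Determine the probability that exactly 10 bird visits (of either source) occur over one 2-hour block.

0.0779

Independent Poisson processes superpose: combined rate λ = 2.8 + 3.9 = 6.7 per hour.
Over the interval, μ = 6.7 × 2 = 13.4 (a 2-hour block = 2 hours).
P(N = 10) = e^(−13.4) · 13.4^10/10! ≈ 0.0779.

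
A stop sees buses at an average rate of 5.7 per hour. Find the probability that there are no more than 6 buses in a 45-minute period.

Over the interval, μ = 5.7 × 0.75 = 4.275 (a 45-minute period = 0.75 hours).
P(N ≤ 6) = Σ_{j=0}^{6} e^(−μ) μ^j/j! ≈ 0.8588.

0.8588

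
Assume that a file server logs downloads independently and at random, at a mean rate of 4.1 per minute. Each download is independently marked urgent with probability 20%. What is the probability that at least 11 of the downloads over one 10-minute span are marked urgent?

0.2045

Thinning: the downloads that are marked urgent themselves form a Poisson process with rate 0.2 × 4.1 = 0.82 per minute.
Over the interval, μ = 0.82 × 10 = 8.2 (a 10-minute span = 10 minutes).
P(N ≥ 11) = 1 − P(N ≤ 10) ≈ 0.2045.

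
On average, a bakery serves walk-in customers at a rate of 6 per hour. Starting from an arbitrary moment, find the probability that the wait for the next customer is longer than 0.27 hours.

0.1979

The wait for the next event is exponential with rate λ = 6 per hour.
P(T > 0.27) = e^(−λt) = e^(−6 × 0.27) = e^(−1.62) ≈ 0.1979.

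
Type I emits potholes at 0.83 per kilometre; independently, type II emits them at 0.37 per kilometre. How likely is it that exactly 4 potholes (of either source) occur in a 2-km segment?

Independent Poisson processes superpose: combined rate λ = 0.83 + 0.37 = 1.2 per kilometre.
Over the interval, μ = 1.2 × 2 = 2.4 (a 2-km segment = 2 kilometres).
P(N = 4) = e^(−2.4) · 2.4^4/4! ≈ 0.1254.

0.1254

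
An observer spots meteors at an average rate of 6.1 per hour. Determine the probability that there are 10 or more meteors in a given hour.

0.0910

With mean μ = 6.1 per hour,
P(N ≥ 10) = 1 − P(N ≤ 9) = 1 − Σ_{j=0}^{9} e^(−μ) μ^j/j! ≈ 0.0910.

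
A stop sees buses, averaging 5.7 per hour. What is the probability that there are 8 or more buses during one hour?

With mean μ = 5.7 per hour,
P(N ≥ 8) = 1 − P(N ≤ 7) = 1 − Σ_{j=0}^{7} e^(−μ) μ^j/j! ≈ 0.2159.

0.2159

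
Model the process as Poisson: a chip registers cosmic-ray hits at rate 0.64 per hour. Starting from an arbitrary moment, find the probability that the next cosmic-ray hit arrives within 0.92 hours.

0.4450

Inter-arrival times are exponential with rate λ = 0.64 per hour.
P(T ≤ 0.92) = 1 − e^(−λt) = 1 − e^(−0.64 × 0.92) = 1 − e^(−0.5888) ≈ 0.4450.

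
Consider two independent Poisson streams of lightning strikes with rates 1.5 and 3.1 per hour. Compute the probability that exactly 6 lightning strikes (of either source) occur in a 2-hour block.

0.0851

Independent Poisson processes superpose: combined rate λ = 1.5 + 3.1 = 4.6 per hour.
Over the interval, μ = 4.6 × 2 = 9.2 (a 2-hour block = 2 hours).
P(N = 6) = e^(−9.2) · 9.2^6/6! ≈ 0.0851.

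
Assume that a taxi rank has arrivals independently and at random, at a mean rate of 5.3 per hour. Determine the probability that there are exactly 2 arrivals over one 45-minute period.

Over the interval, μ = 5.3 × 0.75 = 3.975 (a 45-minute period = 0.75 hours).
P(N = 2) = e^(−μ) μ^2/2! = e^(−3.975) · 3.975^2/2 ≈ 0.1484.

0.1484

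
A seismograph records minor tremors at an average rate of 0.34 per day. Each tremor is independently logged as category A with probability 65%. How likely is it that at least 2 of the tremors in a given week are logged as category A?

Thinning: the tremors that are logged as category A themselves form a Poisson process with rate 0.65 × 0.34 = 0.221 per day.
Over the interval, μ = 0.221 × 7 = 1.547 (a week = 7 days).
P(N ≥ 2) = 1 − P(N ≤ 1) ≈ 0.4578.

0.4578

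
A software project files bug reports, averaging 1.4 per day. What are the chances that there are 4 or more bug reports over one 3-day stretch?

Over the interval, μ = 1.4 × 3 = 4.2 (a 3-day stretch = 3 days).
P(N ≥ 4) = 1 − P(N ≤ 3) = 1 − Σ_{j=0}^{3} e^(−μ) μ^j/j! ≈ 0.6046.

0.6046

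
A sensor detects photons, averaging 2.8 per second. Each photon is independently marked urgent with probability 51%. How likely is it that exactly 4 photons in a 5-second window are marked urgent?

0.0858

Thinning: the photons that are marked urgent themselves form a Poisson process with rate 0.51 × 2.8 = 1.428 per second.
Over the interval, μ = 1.428 × 5 = 7.14 (a 5-second window = 5 seconds).
P(N = 4) = e^(−7.14) · 7.14^4/4! ≈ 0.0858.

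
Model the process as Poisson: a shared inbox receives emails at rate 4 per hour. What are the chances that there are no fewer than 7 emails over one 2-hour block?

Over the interval, μ = 4 × 2 = 8 (a 2-hour block = 2 hours).
P(N ≥ 7) = 1 − P(N ≤ 6) = 1 − Σ_{j=0}^{6} e^(−μ) μ^j/j! ≈ 0.6866.

0.6866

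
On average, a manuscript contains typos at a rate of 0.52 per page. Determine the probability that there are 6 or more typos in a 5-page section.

Over the interval, μ = 0.52 × 5 = 2.6 (a 5-page section = 5 pages).
P(N ≥ 6) = 1 − P(N ≤ 5) = 1 − Σ_{j=0}^{5} e^(−μ) μ^j/j! ≈ 0.0490.

0.0490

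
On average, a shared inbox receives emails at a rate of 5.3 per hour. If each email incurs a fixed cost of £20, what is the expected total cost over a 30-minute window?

E[N] = 5.3 × 0.5 = 2.65 (a 30-minute window = 0.5 hours); E[cost] = 2.65 × £20 = £53.

£53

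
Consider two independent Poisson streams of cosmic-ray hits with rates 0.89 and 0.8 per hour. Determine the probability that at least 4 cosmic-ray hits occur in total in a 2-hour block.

0.4373

Independent Poisson processes superpose: combined rate λ = 0.89 + 0.8 = 1.69 per hour.
Over the interval, μ = 1.69 × 2 = 3.38 (a 2-hour block = 2 hours).
P(N ≥ 4) = 1 − P(N ≤ 3) ≈ 0.4373.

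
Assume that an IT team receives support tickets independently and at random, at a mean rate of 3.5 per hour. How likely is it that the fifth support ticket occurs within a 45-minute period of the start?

Over the interval, μ = 3.5 × 0.75 = 2.625 (a 45-minute period = 0.75 hours).
The fifth arrival falls in the interval iff at least 5 events occur there: P(S_5 ≤ t) = P(N ≥ 5) = 1 − P(N ≤ 4) ≈ 0.1261.

0.1261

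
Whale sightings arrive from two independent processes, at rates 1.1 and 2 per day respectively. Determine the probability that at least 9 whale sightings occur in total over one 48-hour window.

Independent Poisson processes superpose: combined rate λ = 1.1 + 2 = 3.1 per day.
Over the interval, μ = 3.1 × 2 = 6.2 (a 48-hour window = 2 days).
P(N ≥ 9) = 1 − P(N ≤ 8) ≈ 0.1741.

0.1741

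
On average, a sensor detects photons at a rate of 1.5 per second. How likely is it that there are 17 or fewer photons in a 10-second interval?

Over the interval, μ = 1.5 × 10 = 15 (a 10-second interval = 10 seconds).
P(N ≤ 17) = Σ_{j=0}^{17} e^(−μ) μ^j/j! ≈ 0.7489.

0.7489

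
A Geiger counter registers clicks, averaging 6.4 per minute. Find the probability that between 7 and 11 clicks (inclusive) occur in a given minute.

With mean μ = 6.4 per minute,
P(7 ≤ N ≤ 11) = Σ_{j=7}^{11} e^(−6.4) · 6.4^j/j! ≈ 0.4270.

0.4270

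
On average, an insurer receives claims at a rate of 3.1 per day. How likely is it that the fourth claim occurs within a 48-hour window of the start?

0.8658

Over the interval, μ = 3.1 × 2 = 6.2 (a 48-hour window = 2 days).
The fourth arrival falls in the interval iff at least 4 events occur there: P(S_4 ≤ t) = P(N ≥ 4) = 1 − P(N ≤ 3) ≈ 0.8658.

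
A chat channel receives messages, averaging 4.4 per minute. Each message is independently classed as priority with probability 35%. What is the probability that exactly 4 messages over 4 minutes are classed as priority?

Thinning: the messages that are classed as priority themselves form a Poisson process with rate 0.35 × 4.4 = 1.54 per minute.
Over the interval, μ = 1.54 × 4 = 6.16 (4 minutes).
P(N = 4) = e^(−6.16) · 6.16^4/4! ≈ 0.1267.

0.1267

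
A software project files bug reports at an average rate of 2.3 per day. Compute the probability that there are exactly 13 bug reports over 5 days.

0.1001

Over the interval, μ = 2.3 × 5 = 11.5 (5 days).
P(N = 13) = e^(−μ) μ^13/13! = e^(−11.5) · 11.5^13/6227020800 ≈ 0.1001.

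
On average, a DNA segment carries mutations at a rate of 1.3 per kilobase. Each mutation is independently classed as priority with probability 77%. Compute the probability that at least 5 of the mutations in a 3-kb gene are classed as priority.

Thinning: the mutations that are classed as priority themselves form a Poisson process with rate 0.77 × 1.3 = 1.001 per kilobase.
Over the interval, μ = 1.001 × 3 = 3.003 (a 3-kb gene = 3 kilobases).
P(N ≥ 5) = 1 − P(N ≤ 4) ≈ 0.1852.

0.1852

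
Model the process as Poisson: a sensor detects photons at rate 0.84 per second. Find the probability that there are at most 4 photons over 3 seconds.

0.8885

Over the interval, μ = 0.84 × 3 = 2.52 (3 seconds).
P(N ≤ 4) = Σ_{j=0}^{4} e^(−μ) μ^j/j! ≈ 0.8885.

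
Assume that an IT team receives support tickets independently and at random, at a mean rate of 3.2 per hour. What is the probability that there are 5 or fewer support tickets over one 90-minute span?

0.6510

Over the interval, μ = 3.2 × 1.5 = 4.8 (a 90-minute span = 1.5 hours).
P(N ≤ 5) = Σ_{j=0}^{5} e^(−μ) μ^j/j! ≈ 0.6510.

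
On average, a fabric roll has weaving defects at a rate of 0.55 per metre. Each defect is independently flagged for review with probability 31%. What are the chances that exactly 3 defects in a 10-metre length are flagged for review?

Thinning: the defects that are flagged for review themselves form a Poisson process with rate 0.31 × 0.55 = 0.1705 per metre.
Over the interval, μ = 0.1705 × 10 = 1.705 (a 10-metre length = 10 metres).
P(N = 3) = e^(−1.705) · 1.705^3/3! ≈ 0.1502.

0.1502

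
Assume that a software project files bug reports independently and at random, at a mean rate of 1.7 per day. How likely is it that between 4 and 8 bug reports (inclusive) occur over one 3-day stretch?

Over the interval, μ = 1.7 × 3 = 5.1 (a 3-day stretch = 3 days).
P(4 ≤ N ≤ 8) = Σ_{j=4}^{8} e^(−5.1) · 5.1^j/j! ≈ 0.6739.

0.6739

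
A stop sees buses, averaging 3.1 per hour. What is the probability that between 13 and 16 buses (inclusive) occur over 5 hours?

Over the interval, μ = 3.1 × 5 = 15.5 (5 hours).
P(13 ≤ N ≤ 16) = Σ_{j=13}^{16} e^(−15.5) · 15.5^j/j! ≈ 0.3872.

0.3872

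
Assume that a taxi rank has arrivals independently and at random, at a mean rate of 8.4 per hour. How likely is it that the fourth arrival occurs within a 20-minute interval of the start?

Over the interval, μ = 8.4 × 1/3 = 2.8 (a 20-minute interval = 1/3 hours).
The fourth arrival falls in the interval iff at least 4 events occur there: P(S_4 ≤ t) = P(N ≥ 4) = 1 − P(N ≤ 3) ≈ 0.3081.

0.3081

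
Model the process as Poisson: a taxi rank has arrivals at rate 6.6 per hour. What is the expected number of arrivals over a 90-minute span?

E[N] = λt = 6.6 × 1.5 = 9.9 (a 90-minute span = 1.5 hours).

9.9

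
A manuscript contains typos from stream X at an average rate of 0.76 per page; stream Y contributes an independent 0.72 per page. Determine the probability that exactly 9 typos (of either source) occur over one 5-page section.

Independent Poisson processes superpose: combined rate λ = 0.76 + 0.72 = 1.48 per page.
Over the interval, μ = 1.48 × 5 = 7.4 (a 5-page section = 5 pages).
P(N = 9) = e^(−7.4) · 7.4^9/9! ≈ 0.1121.

0.1121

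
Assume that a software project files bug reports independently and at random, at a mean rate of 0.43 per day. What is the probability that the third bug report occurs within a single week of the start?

Over the interval, μ = 0.43 × 7 = 3.01 (a week = 7 days).
The third arrival falls in the interval iff at least 3 events occur there: P(S_3 ≤ t) = P(N ≥ 3) = 1 − P(N ≤ 2) ≈ 0.5790.

0.5790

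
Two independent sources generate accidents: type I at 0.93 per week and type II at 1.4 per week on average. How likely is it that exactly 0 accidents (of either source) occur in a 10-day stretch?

Independent Poisson processes superpose: combined rate λ = 0.93 + 1.4 = 2.33 per week.
Over the interval, μ = 2.33 × 10/7 ≈ 3.32857 (a 10-day stretch = 10/7 weeks).
P(N = 0) = e^(−3.32857) · 3.32857^0/0! ≈ 0.0358.

0.0358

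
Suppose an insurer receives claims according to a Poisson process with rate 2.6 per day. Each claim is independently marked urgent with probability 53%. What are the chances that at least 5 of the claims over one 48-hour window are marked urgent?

Thinning: the claims that are marked urgent themselves form a Poisson process with rate 0.53 × 2.6 = 1.378 per day.
Over the interval, μ = 1.378 × 2 = 2.756 (a 48-hour window = 2 days).
P(N ≥ 5) = 1 − P(N ≤ 4) ≈ 0.1455.

0.1455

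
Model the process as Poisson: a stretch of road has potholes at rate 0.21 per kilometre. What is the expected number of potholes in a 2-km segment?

0.42

E[N] = λt = 0.21 × 2 = 0.42 (a 2-km segment = 2 kilometres).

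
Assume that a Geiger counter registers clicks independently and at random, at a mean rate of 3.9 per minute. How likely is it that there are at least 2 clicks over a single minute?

0.9008

With mean μ = 3.9 per minute,
P(N ≥ 2) = 1 − P(N ≤ 1) = 1 − Σ_{j=0}^{1} e^(−μ) μ^j/j! ≈ 0.9008.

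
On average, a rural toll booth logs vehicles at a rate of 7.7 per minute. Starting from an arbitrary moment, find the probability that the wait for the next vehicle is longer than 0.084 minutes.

The wait for the next event is exponential with rate λ = 7.7 per minute.
P(T > 0.084) = e^(−λt) = e^(−7.7 × 0.084) = e^(−0.6468) ≈ 0.5237.

0.5237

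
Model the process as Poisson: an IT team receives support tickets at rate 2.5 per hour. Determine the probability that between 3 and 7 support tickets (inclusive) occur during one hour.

With mean μ = 2.5 per hour,
P(3 ≤ N ≤ 7) = Σ_{j=3}^{7} e^(−2.5) · 2.5^j/j! ≈ 0.4519.

0.4519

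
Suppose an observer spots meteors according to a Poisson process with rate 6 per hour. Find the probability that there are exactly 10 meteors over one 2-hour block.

0.1048

Over the interval, μ = 6 × 2 = 12 (a 2-hour block = 2 hours).
P(N = 10) = e^(−μ) μ^10/10! = e^(−12) · 12^10/3628800 ≈ 0.1048.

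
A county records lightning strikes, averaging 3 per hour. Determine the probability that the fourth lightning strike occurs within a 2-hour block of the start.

0.8488

Over the interval, μ = 3 × 2 = 6 (a 2-hour block = 2 hours).
The fourth arrival falls in the interval iff at least 4 events occur there: P(S_4 ≤ t) = P(N ≥ 4) = 1 − P(N ≤ 3) ≈ 0.8488.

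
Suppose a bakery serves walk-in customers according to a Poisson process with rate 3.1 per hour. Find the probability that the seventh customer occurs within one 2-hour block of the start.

Over the interval, μ = 3.1 × 2 = 6.2 (a 2-hour block = 2 hours).
The seventh arrival falls in the interval iff at least 7 events occur there: P(S_7 ≤ t) = P(N ≥ 7) = 1 − P(N ≤ 6) ≈ 0.4258.

0.4258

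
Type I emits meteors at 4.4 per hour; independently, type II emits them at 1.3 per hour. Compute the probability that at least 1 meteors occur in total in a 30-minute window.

Independent Poisson processes superpose: combined rate λ = 4.4 + 1.3 = 5.7 per hour.
Over the interval, μ = 5.7 × 0.5 = 2.85 (a 30-minute window = 0.5 hours).
P(N ≥ 1) = 1 − P(N ≤ 0) ≈ 0.9422.

0.9422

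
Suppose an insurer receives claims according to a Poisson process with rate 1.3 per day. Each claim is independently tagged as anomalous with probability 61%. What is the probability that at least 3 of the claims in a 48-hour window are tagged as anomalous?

Thinning: the claims that are tagged as anomalous themselves form a Poisson process with rate 0.61 × 1.3 = 0.793 per day.
Over the interval, μ = 0.793 × 2 = 1.586 (a 48-hour window = 2 days).
P(N ≥ 3) = 1 − P(N ≤ 2) ≈ 0.2130.

0.2130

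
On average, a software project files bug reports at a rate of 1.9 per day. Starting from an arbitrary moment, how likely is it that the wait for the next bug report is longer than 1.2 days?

0.1023

The wait for the next event is exponential with rate λ = 1.9 per day.
P(T > 1.2) = e^(−λt) = e^(−1.9 × 1.2) = e^(−2.28) ≈ 0.1023.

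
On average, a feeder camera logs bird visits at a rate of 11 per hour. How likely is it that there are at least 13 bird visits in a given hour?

0.3113

With mean μ = 11 per hour,
P(N ≥ 13) = 1 − P(N ≤ 12) = 1 − Σ_{j=0}^{12} e^(−μ) μ^j/j! ≈ 0.3113.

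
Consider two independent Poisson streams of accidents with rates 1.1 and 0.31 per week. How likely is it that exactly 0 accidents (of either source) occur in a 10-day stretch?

0.1334

Independent Poisson processes superpose: combined rate λ = 1.1 + 0.31 = 1.41 per week.
Over the interval, μ = 1.41 × 10/7 ≈ 2.01429 (a 10-day stretch = 10/7 weeks).
P(N = 0) = e^(−2.01429) · 2.01429^0/0! ≈ 0.1334.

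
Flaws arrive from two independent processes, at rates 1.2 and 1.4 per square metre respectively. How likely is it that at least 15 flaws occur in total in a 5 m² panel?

0.3249

Independent Poisson processes superpose: combined rate λ = 1.2 + 1.4 = 2.6 per square metre.
Over the interval, μ = 2.6 × 5 = 13 (a 5 m² panel = 5 square metres).
P(N ≥ 15) = 1 − P(N ≤ 14) ≈ 0.3249.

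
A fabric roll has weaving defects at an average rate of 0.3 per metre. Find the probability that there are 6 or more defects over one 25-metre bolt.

0.7586

Over the interval, μ = 0.3 × 25 = 7.5 (a 25-metre bolt = 25 metres).
P(N ≥ 6) = 1 − P(N ≤ 5) = 1 − Σ_{j=0}^{5} e^(−μ) μ^j/j! ≈ 0.7586.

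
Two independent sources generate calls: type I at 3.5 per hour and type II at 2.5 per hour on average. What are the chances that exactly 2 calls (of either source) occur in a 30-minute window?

0.2240

Independent Poisson processes superpose: combined rate λ = 3.5 + 2.5 = 6 per hour.
Over the interval, μ = 6 × 0.5 = 3 (a 30-minute window = 0.5 hours).
P(N = 2) = e^(−3) · 3^2/2! ≈ 0.2240.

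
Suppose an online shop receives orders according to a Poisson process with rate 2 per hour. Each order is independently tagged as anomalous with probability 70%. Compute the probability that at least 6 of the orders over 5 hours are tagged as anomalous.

Thinning: the orders that are tagged as anomalous themselves form a Poisson process with rate 0.7 × 2 = 1.4 per hour.
Over the interval, μ = 1.4 × 5 = 7 (5 hours).
P(N ≥ 6) = 1 − P(N ≤ 5) ≈ 0.6993.

0.6993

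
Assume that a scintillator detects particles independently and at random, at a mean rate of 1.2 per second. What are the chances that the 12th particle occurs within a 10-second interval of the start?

Over the interval, μ = 1.2 × 10 = 12 (a 10-second interval = 10 seconds).
The 12th arrival falls in the interval iff at least 12 events occur there: P(S_12 ≤ t) = P(N ≥ 12) = 1 − P(N ≤ 11) ≈ 0.5384.

0.5384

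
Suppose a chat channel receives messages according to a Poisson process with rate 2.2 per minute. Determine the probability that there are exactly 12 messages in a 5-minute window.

0.1094

Over the interval, μ = 2.2 × 5 = 11 (a 5-minute window = 5 minutes).
P(N = 12) = e^(−μ) μ^12/12! = e^(−11) · 11^12/479001600 ≈ 0.1094.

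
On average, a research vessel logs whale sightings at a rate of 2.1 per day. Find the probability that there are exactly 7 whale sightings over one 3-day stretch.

Over the interval, μ = 2.1 × 3 = 6.3 (a 3-day stretch = 3 days).
P(N = 7) = e^(−μ) μ^7/7! = e^(−6.3) · 6.3^7/5040 ≈ 0.1435.

0.1435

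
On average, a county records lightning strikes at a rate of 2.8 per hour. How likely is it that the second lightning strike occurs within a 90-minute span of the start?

0.9220

Over the interval, μ = 2.8 × 1.5 = 4.2 (a 90-minute span = 1.5 hours).
The second arrival falls in the interval iff at least 2 events occur there: P(S_2 ≤ t) = P(N ≥ 2) = 1 − P(N ≤ 1) ≈ 0.9220.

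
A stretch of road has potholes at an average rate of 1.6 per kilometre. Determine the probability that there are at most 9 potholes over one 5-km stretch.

Over the interval, μ = 1.6 × 5 = 8 (a 5-km stretch = 5 kilometres).
P(N ≤ 9) = Σ_{j=0}^{9} e^(−μ) μ^j/j! ≈ 0.7166.

0.7166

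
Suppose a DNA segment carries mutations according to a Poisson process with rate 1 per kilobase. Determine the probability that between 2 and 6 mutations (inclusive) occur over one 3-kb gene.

Over the interval, μ = 1 × 3 = 3 (a 3-kb gene = 3 kilobases).
P(2 ≤ N ≤ 6) = Σ_{j=2}^{6} e^(−3) · 3^j/j! ≈ 0.7673.

0.7673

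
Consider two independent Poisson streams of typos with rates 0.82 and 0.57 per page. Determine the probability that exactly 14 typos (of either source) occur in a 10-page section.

0.1060

Independent Poisson processes superpose: combined rate λ = 0.82 + 0.57 = 1.39 per page.
Over the interval, μ = 1.39 × 10 = 13.9 (a 10-page section = 10 pages).
P(N = 14) = e^(−13.9) · 13.9^14/14! ≈ 0.1060.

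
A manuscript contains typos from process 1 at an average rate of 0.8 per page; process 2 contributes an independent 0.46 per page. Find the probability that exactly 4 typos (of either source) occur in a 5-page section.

Independent Poisson processes superpose: combined rate λ = 0.8 + 0.46 = 1.26 per page.
Over the interval, μ = 1.26 × 5 = 6.3 (a 5-page section = 5 pages).
P(N = 4) = e^(−6.3) · 6.3^4/4! ≈ 0.1205.

0.1205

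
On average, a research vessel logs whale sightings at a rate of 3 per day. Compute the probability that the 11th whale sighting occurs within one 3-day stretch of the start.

Over the interval, μ = 3 × 3 = 9 (a 3-day stretch = 3 days).
The 11th arrival falls in the interval iff at least 11 events occur there: P(S_11 ≤ t) = P(N ≥ 11) = 1 − P(N ≤ 10) ≈ 0.2940.

0.2940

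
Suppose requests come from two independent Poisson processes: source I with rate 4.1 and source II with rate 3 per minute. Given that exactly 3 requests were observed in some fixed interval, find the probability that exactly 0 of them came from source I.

0.0754

Given the total, each event is independently from source I with probability p = λ_I/(λ_I+λ_II) = 4.1/7.1 ≈ 0.5775.
So K ~ Binomial(3, 4.1/7.1): P(K = 0) = C(3,0) · (4.1/7.1)^0 · (3/7.1)^3 ≈ 0.0754.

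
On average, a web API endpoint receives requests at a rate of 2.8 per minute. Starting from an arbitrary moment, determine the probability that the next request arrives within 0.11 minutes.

Inter-arrival times are exponential with rate λ = 2.8 per minute.
P(T ≤ 0.11) = 1 − e^(−λt) = 1 − e^(−2.8 × 0.11) = 1 − e^(−0.308) ≈ 0.2651.

0.2651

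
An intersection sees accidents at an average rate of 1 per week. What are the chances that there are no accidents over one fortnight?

Over the interval, μ = 1 × 2 = 2 (a fortnight = 2 weeks).
P(N = 0) = e^(−μ) μ^0/0! = e^(−2) · 2^0/1 ≈ 0.1353.

0.1353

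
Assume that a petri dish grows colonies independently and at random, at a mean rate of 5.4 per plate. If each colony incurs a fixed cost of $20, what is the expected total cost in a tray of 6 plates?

E[N] = 5.4 × 6 = 32.4 (a tray of 6 plates = 6 plates); E[cost] = 32.4 × $20 = $648.

$648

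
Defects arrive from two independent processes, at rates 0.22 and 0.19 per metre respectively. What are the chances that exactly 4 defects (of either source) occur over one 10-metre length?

0.1951

Independent Poisson processes superpose: combined rate λ = 0.22 + 0.19 = 0.41 per metre.
Over the interval, μ = 0.41 × 10 = 4.1 (a 10-metre length = 10 metres).
P(N = 4) = e^(−4.1) · 4.1^4/4! ≈ 0.1951.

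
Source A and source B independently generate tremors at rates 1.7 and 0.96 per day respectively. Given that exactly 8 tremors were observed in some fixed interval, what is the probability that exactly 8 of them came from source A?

Given the total, each event is independently from source A with probability p = λ_A/(λ_A+λ_B) = 1.7/2.66 ≈ 0.6391.
So K ~ Binomial(8, 1.7/2.66): P(K = 8) = C(8,8) · (1.7/2.66)^8 · (0.96/2.66)^0 ≈ 0.0278.

0.0278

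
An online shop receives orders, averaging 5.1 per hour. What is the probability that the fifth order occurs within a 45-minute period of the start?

Over the interval, μ = 5.1 × 0.75 = 3.825 (a 45-minute period = 0.75 hours).
The fifth arrival falls in the interval iff at least 5 events occur there: P(S_5 ≤ t) = P(N ≥ 5) = 1 − P(N ≤ 4) ≈ 0.3370.

0.3370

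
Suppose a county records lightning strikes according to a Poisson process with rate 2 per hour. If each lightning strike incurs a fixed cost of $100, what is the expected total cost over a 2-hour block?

E[N] = 2 × 2 = 4 (a 2-hour block = 2 hours); E[cost] = 4 × $100 = $400.

$400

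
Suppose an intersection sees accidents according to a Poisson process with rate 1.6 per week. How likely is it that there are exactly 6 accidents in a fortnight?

0.0608

Over the interval, μ = 1.6 × 2 = 3.2 (a fortnight = 2 weeks).
P(N = 6) = e^(−μ) μ^6/6! = e^(−3.2) · 3.2^6/720 ≈ 0.0608.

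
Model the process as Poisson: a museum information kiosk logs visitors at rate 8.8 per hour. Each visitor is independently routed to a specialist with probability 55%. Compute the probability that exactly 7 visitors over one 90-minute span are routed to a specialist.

0.1483

Thinning: the visitors that are routed to a specialist themselves form a Poisson process with rate 0.55 × 8.8 = 4.84 per hour.
Over the interval, μ = 4.84 × 1.5 = 7.26 (a 90-minute span = 1.5 hours).
P(N = 7) = e^(−7.26) · 7.26^7/7! ≈ 0.1483.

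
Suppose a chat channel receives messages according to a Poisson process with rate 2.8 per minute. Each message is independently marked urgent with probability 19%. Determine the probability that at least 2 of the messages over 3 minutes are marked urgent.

Thinning: the messages that are marked urgent themselves form a Poisson process with rate 0.19 × 2.8 = 0.532 per minute.
Over the interval, μ = 0.532 × 3 = 1.596 (3 minutes).
P(N ≥ 2) = 1 − P(N ≤ 1) ≈ 0.4738.

0.4738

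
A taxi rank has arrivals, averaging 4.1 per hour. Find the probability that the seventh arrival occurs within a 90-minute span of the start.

0.4178

Over the interval, μ = 4.1 × 1.5 = 6.15 (a 90-minute span = 1.5 hours).
The seventh arrival falls in the interval iff at least 7 events occur there: P(S_7 ≤ t) = P(N ≥ 7) = 1 − P(N ≤ 6) ≈ 0.4178.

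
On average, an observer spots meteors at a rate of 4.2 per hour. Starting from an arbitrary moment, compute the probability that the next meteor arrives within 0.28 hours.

Inter-arrival times are exponential with rate λ = 4.2 per hour.
P(T ≤ 0.28) = 1 − e^(−λt) = 1 − e^(−4.2 × 0.28) = 1 − e^(−1.176) ≈ 0.6915.

0.6915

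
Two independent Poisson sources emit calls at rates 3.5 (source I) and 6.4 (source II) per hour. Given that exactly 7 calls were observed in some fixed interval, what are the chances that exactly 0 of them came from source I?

Given the total, each event is independently from source I with probability p = λ_I/(λ_I+λ_II) = 3.5/9.9 ≈ 0.3535.
So K ~ Binomial(7, 3.5/9.9): P(K = 0) = C(7,0) · (3.5/9.9)^0 · (6.4/9.9)^7 ≈ 0.0472.

0.0472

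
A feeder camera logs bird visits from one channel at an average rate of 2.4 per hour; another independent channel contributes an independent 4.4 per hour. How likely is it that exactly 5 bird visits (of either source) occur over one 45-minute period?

0.1753

Independent Poisson processes superpose: combined rate λ = 2.4 + 4.4 = 6.8 per hour.
Over the interval, μ = 6.8 × 0.75 = 5.1 (a 45-minute period = 0.75 hours).
P(N = 5) = e^(−5.1) · 5.1^5/5! ≈ 0.1753.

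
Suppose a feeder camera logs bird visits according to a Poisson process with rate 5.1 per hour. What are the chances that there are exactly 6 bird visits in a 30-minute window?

Over the interval, μ = 5.1 × 0.5 = 2.55 (a 30-minute window = 0.5 hours).
P(N = 6) = e^(−μ) μ^6/6! = e^(−2.55) · 2.55^6/720 ≈ 0.0298.

0.0298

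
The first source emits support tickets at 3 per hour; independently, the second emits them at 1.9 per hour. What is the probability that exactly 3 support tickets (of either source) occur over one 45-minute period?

0.2097

Independent Poisson processes superpose: combined rate λ = 3 + 1.9 = 4.9 per hour.
Over the interval, μ = 4.9 × 0.75 = 3.675 (a 45-minute period = 0.75 hours).
P(N = 3) = e^(−3.675) · 3.675^3/3! ≈ 0.2097.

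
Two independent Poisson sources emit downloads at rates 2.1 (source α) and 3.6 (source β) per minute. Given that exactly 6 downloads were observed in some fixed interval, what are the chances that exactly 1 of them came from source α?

Given the total, each event is independently from source α with probability p = λ_α/(λ_α+λ_β) = 2.1/5.7 ≈ 0.3684.
So K ~ Binomial(6, 2.1/5.7): P(K = 1) = C(6,1) · (2.1/5.7)^1 · (3.6/5.7)^5 ≈ 0.2221.

0.2221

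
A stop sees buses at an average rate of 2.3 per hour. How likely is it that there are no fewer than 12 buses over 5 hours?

0.4802

Over the interval, μ = 2.3 × 5 = 11.5 (5 hours).
P(N ≥ 12) = 1 − P(N ≤ 11) = 1 − Σ_{j=0}^{11} e^(−μ) μ^j/j! ≈ 0.4802.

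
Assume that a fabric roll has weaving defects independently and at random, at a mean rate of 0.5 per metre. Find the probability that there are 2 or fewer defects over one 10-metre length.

Over the interval, μ = 0.5 × 10 = 5 (a 10-metre length = 10 metres).
P(N ≤ 2) = Σ_{j=0}^{2} e^(−μ) μ^j/j! ≈ 0.1247.

0.1247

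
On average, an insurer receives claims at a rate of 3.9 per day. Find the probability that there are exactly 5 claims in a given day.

With mean μ = 3.9 per day,
P(N = 5) = e^(−μ) μ^5/5! = e^(−3.9) · 3.9^5/120 ≈ 0.1522.

0.1522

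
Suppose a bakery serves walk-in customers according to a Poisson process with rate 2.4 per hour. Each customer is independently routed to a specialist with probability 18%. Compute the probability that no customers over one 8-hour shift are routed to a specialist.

0.0316

Thinning: the customers that are routed to a specialist themselves form a Poisson process with rate 0.18 × 2.4 = 0.432 per hour.
Over the interval, μ = 0.432 × 8 = 3.456 (an 8-hour shift = 8 hours).
P(N = 0) = e^(−3.456) · 3.456^0/0! ≈ 0.0316.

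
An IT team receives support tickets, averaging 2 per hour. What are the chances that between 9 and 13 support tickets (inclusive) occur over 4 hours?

0.3733

Over the interval, μ = 2 × 4 = 8 (4 hours).
P(9 ≤ N ≤ 13) = Σ_{j=9}^{13} e^(−8) · 8^j/j! ≈ 0.3733.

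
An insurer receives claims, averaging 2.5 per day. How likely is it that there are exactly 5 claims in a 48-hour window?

0.1755

Over the interval, μ = 2.5 × 2 = 5 (a 48-hour window = 2 days).
P(N = 5) = e^(−μ) μ^5/5! = e^(−5) · 5^5/120 ≈ 0.1755.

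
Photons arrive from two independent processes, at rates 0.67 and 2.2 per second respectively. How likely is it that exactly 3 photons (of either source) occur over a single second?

0.2234

Independent Poisson processes superpose: combined rate λ = 0.67 + 2.2 = 2.87 per second.
So μ = 2.87.
P(N = 3) = e^(−2.87) · 2.87^3/3! ≈ 0.2234.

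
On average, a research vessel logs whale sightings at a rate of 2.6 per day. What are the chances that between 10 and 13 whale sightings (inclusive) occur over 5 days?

Over the interval, μ = 2.6 × 5 = 13 (5 days).
P(10 ≤ N ≤ 13) = Σ_{j=10}^{13} e^(−13) · 13^j/j! ≈ 0.4072.

0.4072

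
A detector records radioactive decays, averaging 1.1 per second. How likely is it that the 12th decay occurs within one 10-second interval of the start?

Over the interval, μ = 1.1 × 10 = 11 (a 10-second interval = 10 seconds).
The 12th arrival falls in the interval iff at least 12 events occur there: P(S_12 ≤ t) = P(N ≥ 12) = 1 − P(N ≤ 11) ≈ 0.4207.

0.4207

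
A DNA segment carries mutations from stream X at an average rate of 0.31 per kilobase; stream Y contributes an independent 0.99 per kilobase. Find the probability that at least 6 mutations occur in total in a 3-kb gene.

0.1994

Independent Poisson processes superpose: combined rate λ = 0.31 + 0.99 = 1.3 per kilobase.
Over the interval, μ = 1.3 × 3 = 3.9 (a 3-kb gene = 3 kilobases).
P(N ≥ 6) = 1 − P(N ≤ 5) ≈ 0.1994.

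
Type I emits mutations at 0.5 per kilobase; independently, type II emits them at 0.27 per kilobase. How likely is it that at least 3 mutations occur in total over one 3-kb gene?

Independent Poisson processes superpose: combined rate λ = 0.5 + 0.27 = 0.77 per kilobase.
Over the interval, μ = 0.77 × 3 = 2.31 (a 3-kb gene = 3 kilobases).
P(N ≥ 3) = 1 − P(N ≤ 2) ≈ 0.4066.

0.4066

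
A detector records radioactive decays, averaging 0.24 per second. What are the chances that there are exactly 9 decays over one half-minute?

0.1070

Over the interval, μ = 0.24 × 30 = 7.2 (a half-minute = 30 seconds).
P(N = 9) = e^(−μ) μ^9/9! = e^(−7.2) · 7.2^9/362880 ≈ 0.1070.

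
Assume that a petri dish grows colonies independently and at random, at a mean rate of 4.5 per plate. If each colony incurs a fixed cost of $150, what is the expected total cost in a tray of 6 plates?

$4050

E[N] = 4.5 × 6 = 27 (a tray of 6 plates = 6 plates); E[cost] = 27 × $150 = $4050.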